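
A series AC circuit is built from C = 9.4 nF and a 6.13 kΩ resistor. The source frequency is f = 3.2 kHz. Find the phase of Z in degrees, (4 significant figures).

ω = 2πf = 20110 rad/s
X_C = 1/(ωC) = 5291 Ω
Z = 6130 − j5291 Ω
|Z| = √(6130² + 5291²) = 8098 Ω
∠Z = arctan(-5291/6130) = -40.80°

-40.80°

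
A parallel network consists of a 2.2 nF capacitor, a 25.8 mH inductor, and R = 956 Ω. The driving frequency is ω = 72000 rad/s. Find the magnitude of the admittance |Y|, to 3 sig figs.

1.11 mS

X_L = ωL = 1860 Ω
X_C = 1/(ωC) = 6310 Ω
Parallel: admittances add. Y = 1/R + 1/(jωL) + jωC
Y = (0.00105 − j0.000380) S
|Y| = 0.00111 S → |Z| = 1/|Y| = 899 Ω, ∠Z = −∠Y = 20.0°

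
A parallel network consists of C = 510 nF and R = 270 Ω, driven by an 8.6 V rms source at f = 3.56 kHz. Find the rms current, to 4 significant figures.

103.1 mA

ω = 2πf = 22370 rad/s
X_C = 1/(ωC) = 87.66 Ω
Parallel: admittances add. Y = 1/R + jωC
Y = (0.003704 + j0.01141) S
|Y| = 0.01199 S → |Z| = 1/|Y| = 83.38 Ω, ∠Z = −∠Y = -72.01°
I = V/|Z| = 8.6/83.38 = 103.1 mA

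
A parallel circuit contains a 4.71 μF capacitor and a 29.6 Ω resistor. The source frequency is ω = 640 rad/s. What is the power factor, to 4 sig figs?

X_C = 1/(ωC) = 331.7 Ω
Parallel: admittances add. Y = 1/R + jωC
Y = (0.03378 + j0.003014) S
|Y| = 0.03392 S → |Z| = 1/|Y| = 29.48 Ω, ∠Z = −∠Y = -5.099°
cos φ = cos(-5.099°) = 0.9960

0.9960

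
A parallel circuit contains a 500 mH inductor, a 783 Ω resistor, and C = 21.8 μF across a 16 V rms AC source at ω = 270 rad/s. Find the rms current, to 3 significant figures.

X_L = ωL = 135 Ω
X_C = 1/(ωC) = 170 Ω
Parallel: admittances add. Y = 1/R + 1/(jωL) + jωC
Y = (0.00128 − j0.00152) S
|Y| = 0.00199 S → |Z| = 1/|Y| = 503 Ω, ∠Z = −∠Y = 50.0°
I = V/|Z| = 16/503 = 31.8 mA

31.8 mA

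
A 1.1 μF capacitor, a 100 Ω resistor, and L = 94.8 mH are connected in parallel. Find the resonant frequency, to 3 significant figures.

ω₀ = 1/√(LC) = 1/√(0.0948 × 1.1e-06) = 3097 rad/s
f₀ = ω₀/(2π) = 493 Hz

493 Hz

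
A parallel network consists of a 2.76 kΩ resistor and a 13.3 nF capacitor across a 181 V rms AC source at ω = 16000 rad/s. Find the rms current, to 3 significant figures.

X_C = 1/(ωC) = 4700 Ω
Parallel: admittances add. Y = 1/R + jωC
Y = (0.000362 + j0.000213) S
|Y| = 0.000420 S → |Z| = 1/|Y| = 2380 Ω, ∠Z = −∠Y = -30.4°
I = V/|Z| = 181/2380 = 76.1 mA

76.1 mA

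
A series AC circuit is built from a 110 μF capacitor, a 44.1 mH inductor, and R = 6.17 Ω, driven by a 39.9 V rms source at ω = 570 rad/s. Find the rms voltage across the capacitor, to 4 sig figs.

57.50 V

X_L = ωL = 25.14 Ω
X_C = 1/(ωC) = 15.95 Ω
Net reactance X = X_L − X_C = 9.188 Ω
Z = 6.170 + j9.188 Ω
|Z| = √(6.170² + 9.188²) = 11.07 Ω
I = V/|Z| = 3.605 A
V_C = I·|Z_C| = 3.605 × 15.95 = 57.50 V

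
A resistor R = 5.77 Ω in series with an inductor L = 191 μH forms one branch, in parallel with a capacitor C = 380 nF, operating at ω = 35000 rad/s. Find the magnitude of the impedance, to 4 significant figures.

9.658 Ω

X_L = ωL = 6.685 Ω
X_C = 1/(ωC) = 75.19 Ω
Branch 1 (R+jX_L): Z₁ = 5.770 + j6.685 Ω, |Z₁| = 8.831 Ω
Branch 2 (−jX_C): Z₂ = −j75.19 Ω
Parallel: Z = Z₁Z₂/(Z₁+Z₂), |Z| = 9.658 Ω, ∠Z = 44.39°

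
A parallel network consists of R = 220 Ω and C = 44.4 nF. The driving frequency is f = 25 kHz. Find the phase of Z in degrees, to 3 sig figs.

-56.9°

ω = 2πf = 157100 rad/s
X_C = 1/(ωC) = 143 Ω
Parallel: admittances add. Y = 1/R + jωC
Y = (0.00455 + j0.00697) S
|Y| = 0.00832 S → |Z| = 1/|Y| = 120 Ω, ∠Z = −∠Y = -56.9°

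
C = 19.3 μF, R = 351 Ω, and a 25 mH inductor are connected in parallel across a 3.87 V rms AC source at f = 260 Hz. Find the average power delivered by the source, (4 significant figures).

ω = 2πf = 1634 rad/s
X_L = ωL = 40.84 Ω
X_C = 1/(ωC) = 31.72 Ω
Parallel: admittances add. Y = 1/R + 1/(jωL) + jωC
Y = (0.002849 + j0.007044) S
|Y| = 0.007598 S → |Z| = 1/|Y| = 131.6 Ω, ∠Z = −∠Y = -67.98°
I = V/|Z| = 29.40 mA
P = VI cos φ = 3.87 × 0.02940 × cos(-67.98°) = 42.67 mW

42.67 mW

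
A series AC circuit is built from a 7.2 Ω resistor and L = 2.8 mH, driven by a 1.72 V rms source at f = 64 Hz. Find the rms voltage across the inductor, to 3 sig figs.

ω = 2πf = 402.1 rad/s
X_L = ωL = 1.13 Ω
Z = 7.20 + j1.13 Ω
|Z| = √(7.20² + 1.13²) = 7.29 Ω
I = V/|Z| = 236 mA
V_L = I·|Z_L| = 0.236 × 1.13 = 0.266 V

0.266 V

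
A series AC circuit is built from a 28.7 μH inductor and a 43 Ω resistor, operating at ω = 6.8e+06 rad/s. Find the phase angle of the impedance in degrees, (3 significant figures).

77.6°

X_L = ωL = 195 Ω
Z = 43.0 + j195 Ω
|Z| = √(43.0² + 195²) = 200 Ω
∠Z = arctan(195/43.0) = 77.6°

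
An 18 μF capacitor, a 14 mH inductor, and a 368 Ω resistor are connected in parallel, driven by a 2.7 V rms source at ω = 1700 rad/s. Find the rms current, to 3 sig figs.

X_L = ωL = 23.8 Ω
X_C = 1/(ωC) = 32.7 Ω
Parallel: admittances add. Y = 1/R + 1/(jωL) + jωC
Y = (0.00272 − j0.0114) S
|Y| = 0.0117 S → |Z| = 1/|Y| = 85.2 Ω, ∠Z = −∠Y = 76.6°
I = V/|Z| = 2.7/85.2 = 31.7 mA

31.7 mA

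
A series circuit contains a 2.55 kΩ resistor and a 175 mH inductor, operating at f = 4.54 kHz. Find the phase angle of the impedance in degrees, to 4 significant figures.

ω = 2πf = 28530 rad/s
X_L = ωL = 4992 Ω
Z = 2550 + j4992 Ω
|Z| = √(2550² + 4992²) = 5606 Ω
∠Z = arctan(4992/2550) = 62.94°

62.94°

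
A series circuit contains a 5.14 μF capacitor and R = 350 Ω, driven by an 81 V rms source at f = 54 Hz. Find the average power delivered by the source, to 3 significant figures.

ω = 2πf = 339.3 rad/s
X_C = 1/(ωC) = 573 Ω
Z = 350 − j573 Ω
|Z| = √(350² + 573²) = 672 Ω
∠Z = arctan(-573/350) = -58.6°
I = V/|Z| = 121 mA
P = VI cos φ = 81 × 0.121 × cos(-58.6°) = 5.09 W

5.09 W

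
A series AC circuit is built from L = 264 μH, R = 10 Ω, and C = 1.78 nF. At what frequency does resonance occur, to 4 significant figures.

232.2 kHz

ω₀ = 1/√(LC) = 1/√(0.000264 × 1.78e-09) = 1.459e+06 rad/s
f₀ = ω₀/(2π) = 232.2 kHz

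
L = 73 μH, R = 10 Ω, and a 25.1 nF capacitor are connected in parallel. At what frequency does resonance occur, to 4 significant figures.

117.6 kHz

ω₀ = 1/√(LC) = 1/√(7.3e-05 × 2.51e-08) = 738800 rad/s
f₀ = ω₀/(2π) = 117.6 kHz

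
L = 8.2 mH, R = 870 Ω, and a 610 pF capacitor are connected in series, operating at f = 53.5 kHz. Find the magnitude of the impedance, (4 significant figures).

2292 Ω

ω = 2πf = 336200 rad/s
X_L = ωL = 2756 Ω
X_C = 1/(ωC) = 4877 Ω
Net reactance X = X_L − X_C = -2120 Ω
Z = 870.0 − j2120 Ω
|Z| = √(870.0² + 2120²) = 2292 Ω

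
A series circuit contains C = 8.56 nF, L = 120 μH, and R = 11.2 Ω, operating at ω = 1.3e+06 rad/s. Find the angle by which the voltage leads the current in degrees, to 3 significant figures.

X_L = ωL = 156 Ω
X_C = 1/(ωC) = 89.9 Ω
Net reactance X = X_L − X_C = 66.1 Ω
Z = 11.2 + j66.1 Ω
|Z| = √(11.2² + 66.1²) = 67.1 Ω
∠Z = arctan(66.1/11.2) = 80.4°

80.4°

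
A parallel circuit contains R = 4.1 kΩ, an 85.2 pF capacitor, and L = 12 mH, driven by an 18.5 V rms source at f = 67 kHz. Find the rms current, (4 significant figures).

ω = 2πf = 421000 rad/s
X_L = ωL = 5052 Ω
X_C = 1/(ωC) = 27880 Ω
Parallel: admittances add. Y = 1/R + 1/(jωL) + jωC
Y = (0.0002439 − j0.0001621) S
|Y| = 0.0002928 S → |Z| = 1/|Y| = 3415 Ω, ∠Z = −∠Y = 33.61°
I = V/|Z| = 18.5/3415 = 5.418 mA

5.418 mA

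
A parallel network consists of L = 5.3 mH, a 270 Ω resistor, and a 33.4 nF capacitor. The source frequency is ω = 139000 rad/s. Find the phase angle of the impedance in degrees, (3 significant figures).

-41.6°

X_L = ωL = 737 Ω
X_C = 1/(ωC) = 215 Ω
Parallel: admittances add. Y = 1/R + 1/(jωL) + jωC
Y = (0.00370 + j0.00329) S
|Y| = 0.00495 S → |Z| = 1/|Y| = 202 Ω, ∠Z = −∠Y = -41.6°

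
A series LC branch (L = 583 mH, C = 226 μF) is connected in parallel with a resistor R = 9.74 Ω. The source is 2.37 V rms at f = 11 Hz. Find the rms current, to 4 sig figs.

263.0 mA

ω = 2πf = 69.12 rad/s
X_L = ωL = 40.29 Ω
X_C = 1/(ωC) = 64.02 Ω
Branch 1: Z₁ = R = 9.740 Ω
Branch 2 (series LC): Z₂ = j(X_L − X_C) = −j23.73 Ω
Parallel: Z = Z₁Z₂/(Z₁+Z₂), |Z| = 9.010 Ω, ∠Z = -22.32°
I = V/|Z| = 2.37/9.010 = 263.0 mA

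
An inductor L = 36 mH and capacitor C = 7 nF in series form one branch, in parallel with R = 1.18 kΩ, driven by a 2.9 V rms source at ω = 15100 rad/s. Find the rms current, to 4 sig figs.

2.479 mA

X_L = ωL = 543.6 Ω
X_C = 1/(ωC) = 9461 Ω
Branch 1: Z₁ = R = 1180 Ω
Branch 2 (series LC): Z₂ = j(X_L − X_C) = −j8917 Ω
Parallel: Z = Z₁Z₂/(Z₁+Z₂), |Z| = 1170 Ω, ∠Z = -7.538°
I = V/|Z| = 2.9/1170 = 2.479 mA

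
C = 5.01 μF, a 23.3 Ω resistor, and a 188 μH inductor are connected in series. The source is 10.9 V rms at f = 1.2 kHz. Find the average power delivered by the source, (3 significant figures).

2.36 W

ω = 2πf = 7540 rad/s
X_L = ωL = 1.42 Ω
X_C = 1/(ωC) = 26.5 Ω
Net reactance X = X_L − X_C = -25.1 Ω
Z = 23.3 − j25.1 Ω
|Z| = √(23.3² + 25.1²) = 34.2 Ω
∠Z = arctan(-25.1/23.3) = -47.1°
I = V/|Z| = 319 mA
P = VI cos φ = 10.9 × 0.319 × cos(-47.1°) = 2.36 W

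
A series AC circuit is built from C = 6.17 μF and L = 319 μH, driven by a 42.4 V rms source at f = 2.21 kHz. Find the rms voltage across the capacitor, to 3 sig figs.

68.3 V

ω = 2πf = 13890 rad/s
X_L = ωL = 4.43 Ω
X_C = 1/(ωC) = 11.7 Ω
Net reactance X = X_L − X_C = -7.24 Ω
Z = − j7.24 Ω
|Z| = √(0² + 7.24²) = 7.24 Ω
I = V/|Z| = 5.85 A
V_C = I·|Z_C| = 5.85 × 11.7 = 68.3 V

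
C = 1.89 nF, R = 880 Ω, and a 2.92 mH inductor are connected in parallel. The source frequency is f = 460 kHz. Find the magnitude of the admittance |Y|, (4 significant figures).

5.464 mS

ω = 2πf = 2.89e+06 rad/s
X_L = ωL = 8440 Ω
X_C = 1/(ωC) = 183.1 Ω
Parallel: admittances add. Y = 1/R + 1/(jωL) + jωC
Y = (0.001136 + j0.005344) S
|Y| = 0.005464 S → |Z| = 1/|Y| = 183.0 Ω, ∠Z = −∠Y = -78.00°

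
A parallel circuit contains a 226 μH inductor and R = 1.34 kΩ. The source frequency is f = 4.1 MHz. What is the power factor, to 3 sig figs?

0.975

ω = 2πf = 2.576e+07 rad/s
X_L = ωL = 5820 Ω
Parallel: admittances add. Y = 1/R + 1/(jωL)
Y = (0.000746 − j0.000172) S
|Y| = 0.000766 S → |Z| = 1/|Y| = 1310 Ω, ∠Z = −∠Y = 13.0°
cos φ = cos(13.0°) = 0.975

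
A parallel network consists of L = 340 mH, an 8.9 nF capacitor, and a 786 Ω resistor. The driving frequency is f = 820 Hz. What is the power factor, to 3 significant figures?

ω = 2πf = 5152 rad/s
X_L = ωL = 1750 Ω
X_C = 1/(ωC) = 21800 Ω
Parallel: admittances add. Y = 1/R + 1/(jωL) + jωC
Y = (0.00127 − j0.000525) S
|Y| = 0.00138 S → |Z| = 1/|Y| = 727 Ω, ∠Z = −∠Y = 22.4°
cos φ = cos(22.4°) = 0.924

0.924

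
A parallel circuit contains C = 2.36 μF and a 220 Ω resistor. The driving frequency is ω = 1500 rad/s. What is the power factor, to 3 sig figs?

0.789

X_C = 1/(ωC) = 282 Ω
Parallel: admittances add. Y = 1/R + jωC
Y = (0.00455 + j0.00354) S
|Y| = 0.00576 S → |Z| = 1/|Y| = 174 Ω, ∠Z = −∠Y = -37.9°
cos φ = cos(-37.9°) = 0.789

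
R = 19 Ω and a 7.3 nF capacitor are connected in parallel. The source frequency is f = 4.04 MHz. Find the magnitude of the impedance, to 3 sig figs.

5.19 Ω

ω = 2πf = 2.538e+07 rad/s
X_C = 1/(ωC) = 5.40 Ω
Parallel: admittances add. Y = 1/R + jωC
Y = (0.0526 + j0.185) S
|Y| = 0.193 S → |Z| = 1/|Y| = 5.19 Ω, ∠Z = −∠Y = -74.1°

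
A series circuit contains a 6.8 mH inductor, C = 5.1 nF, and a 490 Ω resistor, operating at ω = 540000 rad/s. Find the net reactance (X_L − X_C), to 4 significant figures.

X_L = ωL = 3672 Ω
X_C = 1/(ωC) = 363.1 Ω
X = 3672 − 363.1 = 3309 Ω

3309 Ω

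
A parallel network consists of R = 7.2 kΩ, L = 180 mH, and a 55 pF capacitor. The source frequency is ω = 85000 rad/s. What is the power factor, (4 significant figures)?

0.9163

X_L = ωL = 15300 Ω
X_C = 1/(ωC) = 213900 Ω
Parallel: admittances add. Y = 1/R + 1/(jωL) + jωC
Y = (0.0001389 − j6.068e-05) S
|Y| = 0.0001516 S → |Z| = 1/|Y| = 6598 Ω, ∠Z = −∠Y = 23.60°
cos φ = cos(23.60°) = 0.9163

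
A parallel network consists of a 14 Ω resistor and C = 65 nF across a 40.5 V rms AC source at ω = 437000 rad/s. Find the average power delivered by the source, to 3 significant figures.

X_C = 1/(ωC) = 35.2 Ω
Parallel: admittances add. Y = 1/R + jωC
Y = (0.0714 + j0.0284) S
|Y| = 0.0769 S → |Z| = 1/|Y| = 13.0 Ω, ∠Z = −∠Y = -21.7°
I = V/|Z| = 3.11 A
P = VI cos φ = 40.5 × 3.11 × cos(-21.7°) = 117 W

117 W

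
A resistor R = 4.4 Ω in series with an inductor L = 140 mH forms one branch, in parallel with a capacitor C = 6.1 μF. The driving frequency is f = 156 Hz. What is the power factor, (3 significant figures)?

ω = 2πf = 980.2 rad/s
X_L = ωL = 137 Ω
X_C = 1/(ωC) = 167 Ω
Branch 1 (R+jX_L): Z₁ = 4.40 + j137 Ω, |Z₁| = 137 Ω
Branch 2 (−jX_C): Z₂ = −j167 Ω
Parallel: Z = Z₁Z₂/(Z₁+Z₂), |Z| = 757 Ω, ∠Z = 79.8°
cos φ = cos(79.8°) = 0.177

0.177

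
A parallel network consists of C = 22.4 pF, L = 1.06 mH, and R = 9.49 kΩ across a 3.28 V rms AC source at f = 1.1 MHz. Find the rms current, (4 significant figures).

350.8 μA

ω = 2πf = 6.912e+06 rad/s
X_L = ωL = 7326 Ω
X_C = 1/(ωC) = 6459 Ω
Parallel: admittances add. Y = 1/R + 1/(jωL) + jωC
Y = (0.0001054 + j1.832e-05) S
|Y| = 0.0001070 S → |Z| = 1/|Y| = 9350 Ω, ∠Z = −∠Y = -9.863°
I = V/|Z| = 3.28/9350 = 350.8 μA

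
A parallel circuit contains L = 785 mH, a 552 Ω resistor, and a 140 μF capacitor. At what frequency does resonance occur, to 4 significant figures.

ω₀ = 1/√(LC) = 1/√(0.785 × 0.00014) = 95.39 rad/s
f₀ = ω₀/(2π) = 15.18 Hz

15.18 Hz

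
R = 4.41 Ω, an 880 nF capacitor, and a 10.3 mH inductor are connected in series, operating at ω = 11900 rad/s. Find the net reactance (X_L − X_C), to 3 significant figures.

X_L = ωL = 123 Ω
X_C = 1/(ωC) = 95.5 Ω
X = 123 − 95.5 = 27.1 Ω

27.1 Ω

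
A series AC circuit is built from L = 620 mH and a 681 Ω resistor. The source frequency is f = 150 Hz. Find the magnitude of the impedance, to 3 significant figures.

ω = 2πf = 942.5 rad/s
X_L = ωL = 584 Ω
Z = 681 + j584 Ω
|Z| = √(681² + 584²) = 897 Ω

897 Ω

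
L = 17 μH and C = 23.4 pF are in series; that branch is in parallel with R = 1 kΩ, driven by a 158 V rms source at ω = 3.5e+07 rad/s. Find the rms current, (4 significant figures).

X_L = ωL = 595.0 Ω
X_C = 1/(ωC) = 1221 Ω
Branch 1: Z₁ = R = 1000 Ω
Branch 2 (series LC): Z₂ = j(X_L − X_C) = −j626.0 Ω
Parallel: Z = Z₁Z₂/(Z₁+Z₂), |Z| = 530.6 Ω, ∠Z = -57.95°
I = V/|Z| = 158/530.6 = 297.8 mA

297.8 mA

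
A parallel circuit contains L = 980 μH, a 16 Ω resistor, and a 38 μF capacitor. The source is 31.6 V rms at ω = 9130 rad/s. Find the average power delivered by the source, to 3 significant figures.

62.4 W

X_L = ωL = 8.95 Ω
X_C = 1/(ωC) = 2.88 Ω
Parallel: admittances add. Y = 1/R + 1/(jωL) + jωC
Y = (0.0625 + j0.235) S
|Y| = 0.243 S → |Z| = 1/|Y| = 4.11 Ω, ∠Z = −∠Y = -75.1°
I = V/|Z| = 7.69 A
P = VI cos φ = 31.6 × 7.69 × cos(-75.1°) = 62.4 W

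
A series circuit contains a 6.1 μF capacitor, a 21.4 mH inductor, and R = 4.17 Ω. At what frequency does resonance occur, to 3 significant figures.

ω₀ = 1/√(LC) = 1/√(0.0214 × 6.1e-06) = 2768 rad/s
f₀ = ω₀/(2π) = 441 Hz

441 Hz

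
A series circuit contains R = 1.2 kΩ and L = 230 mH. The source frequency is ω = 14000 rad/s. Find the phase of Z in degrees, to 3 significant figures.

69.6°

X_L = ωL = 3220 Ω
Z = 1200 + j3220 Ω
|Z| = √(1200² + 3220²) = 3440 Ω
∠Z = arctan(3220/1200) = 69.6°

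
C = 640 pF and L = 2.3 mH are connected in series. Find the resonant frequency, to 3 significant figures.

ω₀ = 1/√(LC) = 1/√(0.0023 × 6.4e-10) = 824200 rad/s
f₀ = ω₀/(2π) = 131 kHz

131 kHz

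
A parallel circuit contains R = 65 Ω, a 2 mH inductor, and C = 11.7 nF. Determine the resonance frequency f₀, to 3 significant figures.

32.9 kHz

ω₀ = 1/√(LC) = 1/√(0.002 × 1.17e-08) = 206700 rad/s
f₀ = ω₀/(2π) = 32.9 kHz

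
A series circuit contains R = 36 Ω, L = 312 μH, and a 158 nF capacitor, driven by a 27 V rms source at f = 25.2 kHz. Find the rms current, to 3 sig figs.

ω = 2πf = 158300 rad/s
X_L = ωL = 49.4 Ω
X_C = 1/(ωC) = 40.0 Ω
Net reactance X = X_L − X_C = 9.43 Ω
Z = 36.0 + j9.43 Ω
|Z| = √(36.0² + 9.43²) = 37.2 Ω
I = V/|Z| = 27/37.2 = 726 mA

726 mA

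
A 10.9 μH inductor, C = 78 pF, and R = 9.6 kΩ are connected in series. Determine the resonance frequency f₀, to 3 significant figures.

5.46 MHz

ω₀ = 1/√(LC) = 1/√(1.09e-05 × 7.8e-11) = 3.43e+07 rad/s
f₀ = ω₀/(2π) = 5.46 MHz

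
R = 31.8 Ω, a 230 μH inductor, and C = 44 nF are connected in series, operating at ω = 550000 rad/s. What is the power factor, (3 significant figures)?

X_L = ωL = 126 Ω
X_C = 1/(ωC) = 41.3 Ω
Net reactance X = X_L − X_C = 85.2 Ω
Z = 31.8 + j85.2 Ω
|Z| = √(31.8² + 85.2²) = 90.9 Ω
∠Z = arctan(85.2/31.8) = 69.5°
cos φ = cos(69.5°) = 0.350

0.350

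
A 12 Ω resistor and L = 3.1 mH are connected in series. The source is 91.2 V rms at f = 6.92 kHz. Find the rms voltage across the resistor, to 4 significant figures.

8.087 V

ω = 2πf = 43480 rad/s
X_L = ωL = 134.8 Ω
Z = 12.00 + j134.8 Ω
|Z| = √(12.00² + 134.8²) = 135.3 Ω
I = V/|Z| = 674.0 mA
V_R = I·|Z_R| = 0.6740 × 12.00 = 8.087 V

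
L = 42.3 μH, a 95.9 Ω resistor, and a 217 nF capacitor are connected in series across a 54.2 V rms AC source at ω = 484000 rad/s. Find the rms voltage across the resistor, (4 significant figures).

X_L = ωL = 20.47 Ω
X_C = 1/(ωC) = 9.521 Ω
Net reactance X = X_L − X_C = 10.95 Ω
Z = 95.90 + j10.95 Ω
|Z| = √(95.90² + 10.95²) = 96.52 Ω
I = V/|Z| = 561.5 mA
V_R = I·|Z_R| = 0.5615 × 95.90 = 53.85 V

53.85 V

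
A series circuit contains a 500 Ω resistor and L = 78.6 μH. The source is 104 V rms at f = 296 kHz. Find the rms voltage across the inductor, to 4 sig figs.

ω = 2πf = 1.86e+06 rad/s
X_L = ωL = 146.2 Ω
Z = 500.0 + j146.2 Ω
|Z| = √(500.0² + 146.2²) = 520.9 Ω
I = V/|Z| = 199.6 mA
V_L = I·|Z_L| = 0.1996 × 146.2 = 29.18 V

29.18 V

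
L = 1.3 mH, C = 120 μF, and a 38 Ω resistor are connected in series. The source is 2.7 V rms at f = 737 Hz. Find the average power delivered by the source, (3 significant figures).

190 mW

ω = 2πf = 4631 rad/s
X_L = ωL = 6.02 Ω
X_C = 1/(ωC) = 1.80 Ω
Net reactance X = X_L − X_C = 4.22 Ω
Z = 38.0 + j4.22 Ω
|Z| = √(38.0² + 4.22²) = 38.2 Ω
∠Z = arctan(4.22/38.0) = 6.34°
I = V/|Z| = 70.6 mA
P = VI cos φ = 2.7 × 0.0706 × cos(6.34°) = 190 mW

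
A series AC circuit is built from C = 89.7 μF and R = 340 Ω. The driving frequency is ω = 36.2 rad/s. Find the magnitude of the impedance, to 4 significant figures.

X_C = 1/(ωC) = 308.0 Ω
Z = 340.0 − j308.0 Ω
|Z| = √(340.0² + 308.0²) = 458.7 Ω

458.7 Ω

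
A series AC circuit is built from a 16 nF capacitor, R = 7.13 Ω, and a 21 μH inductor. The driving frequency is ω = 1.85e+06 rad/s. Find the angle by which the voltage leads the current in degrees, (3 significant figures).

X_L = ωL = 38.8 Ω
X_C = 1/(ωC) = 33.8 Ω
Net reactance X = X_L − X_C = 5.07 Ω
Z = 7.13 + j5.07 Ω
|Z| = √(7.13² + 5.07²) = 8.75 Ω
∠Z = arctan(5.07/7.13) = 35.4°

35.4°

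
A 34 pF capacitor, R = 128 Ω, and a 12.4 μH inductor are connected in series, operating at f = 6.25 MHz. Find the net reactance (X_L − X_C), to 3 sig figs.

-262 Ω

ω = 2πf = 3.927e+07 rad/s
X_L = ωL = 487 Ω
X_C = 1/(ωC) = 749 Ω
X = 487 − 749 = -262 Ω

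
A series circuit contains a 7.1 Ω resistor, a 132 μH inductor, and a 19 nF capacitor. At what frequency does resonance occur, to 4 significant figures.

ω₀ = 1/√(LC) = 1/√(0.000132 × 1.9e-08) = 631400 rad/s
f₀ = ω₀/(2π) = 100.5 kHz

100.5 kHz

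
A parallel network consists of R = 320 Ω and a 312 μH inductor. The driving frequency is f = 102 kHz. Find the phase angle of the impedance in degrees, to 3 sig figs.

ω = 2πf = 640900 rad/s
X_L = ωL = 200 Ω
Parallel: admittances add. Y = 1/R + 1/(jωL)
Y = (0.00313 − j0.00500) S
|Y| = 0.00590 S → |Z| = 1/|Y| = 170 Ω, ∠Z = −∠Y = 58.0°

58.0°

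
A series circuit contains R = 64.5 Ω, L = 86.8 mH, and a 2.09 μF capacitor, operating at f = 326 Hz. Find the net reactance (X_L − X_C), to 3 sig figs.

ω = 2πf = 2048 rad/s
X_L = ωL = 178 Ω
X_C = 1/(ωC) = 234 Ω
X = 178 − 234 = -55.8 Ω

-55.8 Ω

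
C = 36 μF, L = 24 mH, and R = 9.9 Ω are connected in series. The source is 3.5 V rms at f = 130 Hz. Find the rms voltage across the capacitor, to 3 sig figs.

6.81 V

ω = 2πf = 816.8 rad/s
X_L = ωL = 19.6 Ω
X_C = 1/(ωC) = 34.0 Ω
Net reactance X = X_L − X_C = -14.4 Ω
Z = 9.90 − j14.4 Ω
|Z| = √(9.90² + 14.4²) = 17.5 Ω
I = V/|Z| = 200 mA
V_C = I·|Z_C| = 0.200 × 34.0 = 6.81 V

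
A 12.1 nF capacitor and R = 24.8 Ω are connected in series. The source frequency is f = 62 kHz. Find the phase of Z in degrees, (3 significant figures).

-83.3°

ω = 2πf = 389600 rad/s
X_C = 1/(ωC) = 212 Ω
Z = 24.8 − j212 Ω
|Z| = √(24.8² + 212²) = 214 Ω
∠Z = arctan(-212/24.8) = -83.3°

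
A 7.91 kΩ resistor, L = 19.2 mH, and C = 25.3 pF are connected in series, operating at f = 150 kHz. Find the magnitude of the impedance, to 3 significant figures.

25100 Ω

ω = 2πf = 942500 rad/s
X_L = ωL = 18100 Ω
X_C = 1/(ωC) = 41900 Ω
Net reactance X = X_L − X_C = -23800 Ω
Z = 7910 − j23800 Ω
|Z| = √(7910² + 23800²) = 25100 Ω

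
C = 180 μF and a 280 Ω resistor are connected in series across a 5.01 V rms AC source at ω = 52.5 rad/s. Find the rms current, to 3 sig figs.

X_C = 1/(ωC) = 106 Ω
Z = 280 − j106 Ω
|Z| = √(280² + 106²) = 299 Ω
I = V/|Z| = 5.01/299 = 16.7 mA

16.7 mA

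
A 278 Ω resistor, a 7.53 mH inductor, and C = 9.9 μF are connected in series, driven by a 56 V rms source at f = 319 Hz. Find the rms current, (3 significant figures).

200 mA

ω = 2πf = 2004 rad/s
X_L = ωL = 15.1 Ω
X_C = 1/(ωC) = 50.4 Ω
Net reactance X = X_L − X_C = -35.3 Ω
Z = 278 − j35.3 Ω
|Z| = √(278² + 35.3²) = 280 Ω
I = V/|Z| = 56/280 = 200 mA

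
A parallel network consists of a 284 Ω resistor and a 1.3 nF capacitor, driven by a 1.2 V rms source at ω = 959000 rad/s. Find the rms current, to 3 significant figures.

4.48 mA

X_C = 1/(ωC) = 802 Ω
Parallel: admittances add. Y = 1/R + jωC
Y = (0.00352 + j0.00125) S
|Y| = 0.00374 S → |Z| = 1/|Y| = 268 Ω, ∠Z = −∠Y = -19.5°
I = V/|Z| = 1.2/268 = 4.48 mA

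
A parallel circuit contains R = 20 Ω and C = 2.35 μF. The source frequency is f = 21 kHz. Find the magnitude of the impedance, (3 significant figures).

ω = 2πf = 131900 rad/s
X_C = 1/(ωC) = 3.23 Ω
Parallel: admittances add. Y = 1/R + jωC
Y = (0.0500 + j0.310) S
|Y| = 0.314 S → |Z| = 1/|Y| = 3.18 Ω, ∠Z = −∠Y = -80.8°

3.18 Ω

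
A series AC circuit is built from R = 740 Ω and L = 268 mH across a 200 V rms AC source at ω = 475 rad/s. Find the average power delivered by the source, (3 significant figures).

X_L = ωL = 127 Ω
Z = 740 + j127 Ω
|Z| = √(740² + 127²) = 751 Ω
∠Z = arctan(127/740) = 9.76°
I = V/|Z| = 266 mA
P = VI cos φ = 200 × 0.266 × cos(9.76°) = 52.5 W

52.5 W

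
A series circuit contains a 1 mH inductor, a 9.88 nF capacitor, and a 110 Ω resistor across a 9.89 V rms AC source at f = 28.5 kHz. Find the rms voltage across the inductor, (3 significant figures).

4.41 V

ω = 2πf = 179100 rad/s
X_L = ωL = 179 Ω
X_C = 1/(ωC) = 565 Ω
Net reactance X = X_L − X_C = -386 Ω
Z = 110 − j386 Ω
|Z| = √(110² + 386²) = 402 Ω
I = V/|Z| = 24.6 mA
V_L = I·|Z_L| = 0.0246 × 179 = 4.41 V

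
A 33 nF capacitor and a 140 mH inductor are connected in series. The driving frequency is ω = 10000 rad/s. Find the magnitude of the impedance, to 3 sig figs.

1630 Ω

X_L = ωL = 1400 Ω
X_C = 1/(ωC) = 3030 Ω
Net reactance X = X_L − X_C = -1630 Ω
Z = − j1630 Ω
|Z| = √(0² + 1630²) = 1630 Ω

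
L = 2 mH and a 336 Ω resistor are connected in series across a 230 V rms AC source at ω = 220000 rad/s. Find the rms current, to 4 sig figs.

X_L = ωL = 440.0 Ω
Z = 336.0 + j440.0 Ω
|Z| = √(336.0² + 440.0²) = 553.6 Ω
I = V/|Z| = 230/553.6 = 415.4 mA

415.4 mA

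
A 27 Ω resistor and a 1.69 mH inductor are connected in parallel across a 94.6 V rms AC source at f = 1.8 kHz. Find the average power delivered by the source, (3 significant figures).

ω = 2πf = 11310 rad/s
X_L = ωL = 19.1 Ω
Parallel: admittances add. Y = 1/R + 1/(jωL)
Y = (0.0370 − j0.0523) S
|Y| = 0.0641 S → |Z| = 1/|Y| = 15.6 Ω, ∠Z = −∠Y = 54.7°
I = V/|Z| = 6.06 A
P = VI cos φ = 94.6 × 6.06 × cos(54.7°) = 331 W

331 W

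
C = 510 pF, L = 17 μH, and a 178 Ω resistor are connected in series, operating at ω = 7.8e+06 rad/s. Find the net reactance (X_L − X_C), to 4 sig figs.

X_L = ωL = 132.6 Ω
X_C = 1/(ωC) = 251.4 Ω
X = 132.6 − 251.4 = -118.8 Ω

-118.8 Ω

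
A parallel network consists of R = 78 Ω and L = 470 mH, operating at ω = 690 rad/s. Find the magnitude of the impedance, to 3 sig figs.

75.8 Ω

X_L = ωL = 324 Ω
Parallel: admittances add. Y = 1/R + 1/(jωL)
Y = (0.0128 − j0.00308) S
|Y| = 0.0132 S → |Z| = 1/|Y| = 75.8 Ω, ∠Z = −∠Y = 13.5°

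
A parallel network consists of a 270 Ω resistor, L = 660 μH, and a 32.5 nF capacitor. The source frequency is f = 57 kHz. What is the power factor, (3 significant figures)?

0.447

ω = 2πf = 358100 rad/s
X_L = ωL = 236 Ω
X_C = 1/(ωC) = 85.9 Ω
Parallel: admittances add. Y = 1/R + 1/(jωL) + jωC
Y = (0.00370 + j0.00741) S
|Y| = 0.00828 S → |Z| = 1/|Y| = 121 Ω, ∠Z = −∠Y = -63.4°
cos φ = cos(-63.4°) = 0.447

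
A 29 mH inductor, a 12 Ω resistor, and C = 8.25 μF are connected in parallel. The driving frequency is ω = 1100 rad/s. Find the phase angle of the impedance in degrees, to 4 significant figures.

X_L = ωL = 31.90 Ω
X_C = 1/(ωC) = 110.2 Ω
Parallel: admittances add. Y = 1/R + 1/(jωL) + jωC
Y = (0.08333 − j0.02227) S
|Y| = 0.08626 S → |Z| = 1/|Y| = 11.59 Ω, ∠Z = −∠Y = 14.96°

14.96°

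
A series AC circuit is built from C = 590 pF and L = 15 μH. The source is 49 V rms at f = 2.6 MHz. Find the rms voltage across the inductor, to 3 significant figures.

85.0 V

ω = 2πf = 1.634e+07 rad/s
X_L = ωL = 245 Ω
X_C = 1/(ωC) = 104 Ω
Net reactance X = X_L − X_C = 141 Ω
Z = j141 Ω
|Z| = √(0² + 141²) = 141 Ω
I = V/|Z| = 347 mA
V_L = I·|Z_L| = 0.347 × 245 = 85.0 V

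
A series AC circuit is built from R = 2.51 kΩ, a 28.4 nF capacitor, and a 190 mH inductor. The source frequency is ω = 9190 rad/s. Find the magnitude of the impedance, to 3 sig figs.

X_L = ωL = 1750 Ω
X_C = 1/(ωC) = 3830 Ω
Net reactance X = X_L − X_C = -2090 Ω
Z = 2510 − j2090 Ω
|Z| = √(2510² + 2090²) = 3260 Ω

3260 Ω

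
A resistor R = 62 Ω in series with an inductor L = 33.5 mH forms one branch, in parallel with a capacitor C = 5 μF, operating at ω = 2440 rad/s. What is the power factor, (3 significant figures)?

0.799

X_L = ωL = 81.7 Ω
X_C = 1/(ωC) = 82.0 Ω
Branch 1 (R+jX_L): Z₁ = 62.0 + j81.7 Ω, |Z₁| = 103 Ω
Branch 2 (−jX_C): Z₂ = −j82.0 Ω
Parallel: Z = Z₁Z₂/(Z₁+Z₂), |Z| = 136 Ω, ∠Z = -37.0°
cos φ = cos(-37.0°) = 0.799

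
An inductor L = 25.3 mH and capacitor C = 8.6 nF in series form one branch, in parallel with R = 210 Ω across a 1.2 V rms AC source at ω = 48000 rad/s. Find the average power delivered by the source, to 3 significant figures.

X_L = ωL = 1210 Ω
X_C = 1/(ωC) = 2420 Ω
Branch 1: Z₁ = R = 210 Ω
Branch 2 (series LC): Z₂ = j(X_L − X_C) = −j1210 Ω
Parallel: Z = Z₁Z₂/(Z₁+Z₂), |Z| = 207 Ω, ∠Z = -9.86°
I = V/|Z| = 5.80 mA
P = VI cos φ = 1.2 × 0.00580 × cos(-9.86°) = 6.86 mW

6.86 mW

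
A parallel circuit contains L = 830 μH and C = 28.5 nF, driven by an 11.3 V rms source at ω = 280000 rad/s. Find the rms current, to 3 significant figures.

X_L = ωL = 232 Ω
X_C = 1/(ωC) = 125 Ω
Parallel: admittances add. Y = 1/(jωL) + jωC
Y = (0 + j0.00368) S
|Y| = 0.00368 S → |Z| = 1/|Y| = 272 Ω, ∠Z = −∠Y = -90.0°
I = V/|Z| = 11.3/272 = 41.6 mA

41.6 mA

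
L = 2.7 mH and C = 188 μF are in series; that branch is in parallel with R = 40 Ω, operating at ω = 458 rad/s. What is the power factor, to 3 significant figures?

0.251

X_L = ωL = 1.24 Ω
X_C = 1/(ωC) = 11.6 Ω
Branch 1: Z₁ = R = 40.0 Ω
Branch 2 (series LC): Z₂ = j(X_L − X_C) = −j10.4 Ω
Parallel: Z = Z₁Z₂/(Z₁+Z₂), |Z| = 10.0 Ω, ∠Z = -75.5°
cos φ = cos(-75.5°) = 0.251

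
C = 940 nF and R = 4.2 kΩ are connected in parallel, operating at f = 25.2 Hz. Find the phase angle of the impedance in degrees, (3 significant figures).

-32.0°

ω = 2πf = 158.3 rad/s
X_C = 1/(ωC) = 6720 Ω
Parallel: admittances add. Y = 1/R + jωC
Y = (0.000238 + j0.000149) S
|Y| = 0.000281 S → |Z| = 1/|Y| = 3560 Ω, ∠Z = −∠Y = -32.0°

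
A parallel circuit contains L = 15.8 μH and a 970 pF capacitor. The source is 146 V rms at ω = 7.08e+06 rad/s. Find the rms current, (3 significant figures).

X_L = ωL = 112 Ω
X_C = 1/(ωC) = 146 Ω
Parallel: admittances add. Y = 1/(jωL) + jωC
Y = (0 − j0.00207) S
|Y| = 0.00207 S → |Z| = 1/|Y| = 483 Ω, ∠Z = −∠Y = 90.0°
I = V/|Z| = 146/483 = 302 mA

302 mA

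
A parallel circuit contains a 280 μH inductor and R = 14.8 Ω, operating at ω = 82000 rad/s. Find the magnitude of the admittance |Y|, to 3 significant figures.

X_L = ωL = 23.0 Ω
Parallel: admittances add. Y = 1/R + 1/(jωL)
Y = (0.0676 − j0.0436) S
|Y| = 0.0804 S → |Z| = 1/|Y| = 12.4 Ω, ∠Z = −∠Y = 32.8°

80.4 mS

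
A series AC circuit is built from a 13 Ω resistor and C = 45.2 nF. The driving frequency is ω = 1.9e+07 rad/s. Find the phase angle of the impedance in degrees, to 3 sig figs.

X_C = 1/(ωC) = 1.16 Ω
Z = 13.0 − j1.16 Ω
|Z| = √(13.0² + 1.16²) = 13.1 Ω
∠Z = arctan(-1.16/13.0) = -5.12°

-5.12°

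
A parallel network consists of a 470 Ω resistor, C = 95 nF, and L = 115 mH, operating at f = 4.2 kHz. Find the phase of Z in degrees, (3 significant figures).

ω = 2πf = 26390 rad/s
X_L = ωL = 3030 Ω
X_C = 1/(ωC) = 399 Ω
Parallel: admittances add. Y = 1/R + 1/(jωL) + jωC
Y = (0.00213 + j0.00218) S
|Y| = 0.00304 S → |Z| = 1/|Y| = 328 Ω, ∠Z = −∠Y = -45.7°

-45.7°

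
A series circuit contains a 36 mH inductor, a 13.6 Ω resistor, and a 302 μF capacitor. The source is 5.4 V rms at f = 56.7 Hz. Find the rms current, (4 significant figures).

ω = 2πf = 356.3 rad/s
X_L = ωL = 12.83 Ω
X_C = 1/(ωC) = 9.295 Ω
Net reactance X = X_L − X_C = 3.531 Ω
Z = 13.60 + j3.531 Ω
|Z| = √(13.60² + 3.531²) = 14.05 Ω
I = V/|Z| = 5.4/14.05 = 384.3 mA

384.3 mA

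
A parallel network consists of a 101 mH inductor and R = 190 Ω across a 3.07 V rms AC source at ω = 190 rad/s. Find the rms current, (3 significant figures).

161 mA

X_L = ωL = 19.2 Ω
Parallel: admittances add. Y = 1/R + 1/(jωL)
Y = (0.00526 − j0.0521) S
|Y| = 0.0524 S → |Z| = 1/|Y| = 19.1 Ω, ∠Z = −∠Y = 84.2°
I = V/|Z| = 3.07/19.1 = 161 mA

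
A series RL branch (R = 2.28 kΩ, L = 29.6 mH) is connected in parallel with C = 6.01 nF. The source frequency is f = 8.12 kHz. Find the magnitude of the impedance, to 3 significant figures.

ω = 2πf = 51020 rad/s
X_L = ωL = 1510 Ω
X_C = 1/(ωC) = 3260 Ω
Branch 1 (R+jX_L): Z₁ = 2280 + j1510 Ω, |Z₁| = 2730 Ω
Branch 2 (−jX_C): Z₂ = −j3260 Ω
Parallel: Z = Z₁Z₂/(Z₁+Z₂), |Z| = 3100 Ω, ∠Z = -19.0°

3100 Ω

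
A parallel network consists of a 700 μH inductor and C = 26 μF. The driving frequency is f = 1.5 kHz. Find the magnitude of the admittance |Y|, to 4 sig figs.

93.47 mS

ω = 2πf = 9425 rad/s
X_L = ωL = 6.597 Ω
X_C = 1/(ωC) = 4.081 Ω
Parallel: admittances add. Y = 1/(jωL) + jωC
Y = (0 + j0.09347) S
|Y| = 0.09347 S → |Z| = 1/|Y| = 10.70 Ω, ∠Z = −∠Y = -90.00°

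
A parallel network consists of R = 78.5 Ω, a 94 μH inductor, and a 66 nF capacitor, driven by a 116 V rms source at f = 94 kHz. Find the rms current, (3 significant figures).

ω = 2πf = 590600 rad/s
X_L = ωL = 55.5 Ω
X_C = 1/(ωC) = 25.7 Ω
Parallel: admittances add. Y = 1/R + 1/(jωL) + jωC
Y = (0.0127 + j0.0210) S
|Y| = 0.0245 S → |Z| = 1/|Y| = 40.8 Ω, ∠Z = −∠Y = -58.7°
I = V/|Z| = 116/40.8 = 2.85 A

2.85 A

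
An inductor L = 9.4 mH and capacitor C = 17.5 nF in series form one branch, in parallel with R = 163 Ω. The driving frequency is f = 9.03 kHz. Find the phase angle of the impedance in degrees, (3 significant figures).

-19.0°

ω = 2πf = 56740 rad/s
X_L = ωL = 533 Ω
X_C = 1/(ωC) = 1010 Ω
Branch 1: Z₁ = R = 163 Ω
Branch 2 (series LC): Z₂ = j(X_L − X_C) = −j474 Ω
Parallel: Z = Z₁Z₂/(Z₁+Z₂), |Z| = 154 Ω, ∠Z = -19.0°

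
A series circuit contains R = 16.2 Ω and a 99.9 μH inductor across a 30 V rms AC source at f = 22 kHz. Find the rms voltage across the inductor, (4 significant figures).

ω = 2πf = 138200 rad/s
X_L = ωL = 13.81 Ω
Z = 16.20 + j13.81 Ω
|Z| = √(16.20² + 13.81²) = 21.29 Ω
I = V/|Z| = 1.409 A
V_L = I·|Z_L| = 1.409 × 13.81 = 19.46 V

19.46 V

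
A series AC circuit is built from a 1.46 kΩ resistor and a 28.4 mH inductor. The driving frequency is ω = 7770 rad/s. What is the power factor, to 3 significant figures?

0.989

X_L = ωL = 221 Ω
Z = 1460 + j221 Ω
|Z| = √(1460² + 221²) = 1480 Ω
∠Z = arctan(221/1460) = 8.59°
cos φ = cos(8.59°) = 0.989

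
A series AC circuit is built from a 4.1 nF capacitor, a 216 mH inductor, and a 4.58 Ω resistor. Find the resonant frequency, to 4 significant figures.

5.348 kHz

ω₀ = 1/√(LC) = 1/√(0.216 × 4.1e-09) = 33600 rad/s
f₀ = ω₀/(2π) = 5.348 kHz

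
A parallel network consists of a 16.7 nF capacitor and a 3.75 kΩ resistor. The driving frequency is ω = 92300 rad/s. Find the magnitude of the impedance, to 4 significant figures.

X_C = 1/(ωC) = 648.8 Ω
Parallel: admittances add. Y = 1/R + jωC
Y = (0.0002667 + j0.001541) S
|Y| = 0.001564 S → |Z| = 1/|Y| = 639.3 Ω, ∠Z = −∠Y = -80.18°

639.3 Ω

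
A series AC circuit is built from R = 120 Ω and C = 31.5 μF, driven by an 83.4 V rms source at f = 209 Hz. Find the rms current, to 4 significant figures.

681.3 mA

ω = 2πf = 1313 rad/s
X_C = 1/(ωC) = 24.17 Ω
Z = 120.0 − j24.17 Ω
|Z| = √(120.0² + 24.17²) = 122.4 Ω
I = V/|Z| = 83.4/122.4 = 681.3 mA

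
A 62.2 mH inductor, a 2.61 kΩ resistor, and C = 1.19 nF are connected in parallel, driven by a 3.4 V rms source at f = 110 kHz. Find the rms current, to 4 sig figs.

ω = 2πf = 691200 rad/s
X_L = ωL = 42990 Ω
X_C = 1/(ωC) = 1216 Ω
Parallel: admittances add. Y = 1/R + 1/(jωL) + jωC
Y = (0.0003831 + j0.0007992) S
|Y| = 0.0008863 S → |Z| = 1/|Y| = 1128 Ω, ∠Z = −∠Y = -64.39°
I = V/|Z| = 3.4/1128 = 3.013 mA

3.013 mA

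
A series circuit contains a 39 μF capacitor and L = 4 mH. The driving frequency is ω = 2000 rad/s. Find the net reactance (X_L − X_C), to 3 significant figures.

X_L = ωL = 8.00 Ω
X_C = 1/(ωC) = 12.8 Ω
X = 8.00 − 12.8 = -4.82 Ω

-4.82 Ω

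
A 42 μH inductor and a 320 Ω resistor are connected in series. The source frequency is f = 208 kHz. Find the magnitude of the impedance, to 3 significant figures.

ω = 2πf = 1.307e+06 rad/s
X_L = ωL = 54.9 Ω
Z = 320 + j54.9 Ω
|Z| = √(320² + 54.9²) = 325 Ω

325 Ω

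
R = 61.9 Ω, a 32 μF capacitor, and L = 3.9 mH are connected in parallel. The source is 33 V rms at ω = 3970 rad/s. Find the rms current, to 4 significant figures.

2.129 A

X_L = ωL = 15.48 Ω
X_C = 1/(ωC) = 7.872 Ω
Parallel: admittances add. Y = 1/R + 1/(jωL) + jωC
Y = (0.01616 + j0.06245) S
|Y| = 0.06451 S → |Z| = 1/|Y| = 15.50 Ω, ∠Z = −∠Y = -75.50°
I = V/|Z| = 33/15.50 = 2.129 A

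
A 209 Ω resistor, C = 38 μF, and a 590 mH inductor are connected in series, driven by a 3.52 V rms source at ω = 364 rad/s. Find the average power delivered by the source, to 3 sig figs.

40.5 mW

X_L = ωL = 215 Ω
X_C = 1/(ωC) = 72.3 Ω
Net reactance X = X_L − X_C = 142 Ω
Z = 209 + j142 Ω
|Z| = √(209² + 142²) = 253 Ω
∠Z = arctan(142/209) = 34.3°
I = V/|Z| = 13.9 mA
P = VI cos φ = 3.52 × 0.0139 × cos(34.3°) = 40.5 mW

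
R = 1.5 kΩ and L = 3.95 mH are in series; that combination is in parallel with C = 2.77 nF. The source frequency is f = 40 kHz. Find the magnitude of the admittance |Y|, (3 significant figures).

605 μS

ω = 2πf = 251300 rad/s
X_L = ωL = 993 Ω
X_C = 1/(ωC) = 1440 Ω
Branch 1 (R+jX_L): Z₁ = 1500 + j993 Ω, |Z₁| = 1800 Ω
Branch 2 (−jX_C): Z₂ = −j1440 Ω
Parallel: Z = Z₁Z₂/(Z₁+Z₂), |Z| = 1650 Ω, ∠Z = -40.0°
|Y| = 1/|Z| = 605 μS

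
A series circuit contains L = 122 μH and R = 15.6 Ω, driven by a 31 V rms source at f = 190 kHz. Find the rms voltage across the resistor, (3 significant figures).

ω = 2πf = 1.194e+06 rad/s
X_L = ωL = 146 Ω
Z = 15.6 + j146 Ω
|Z| = √(15.6² + 146²) = 146 Ω
I = V/|Z| = 212 mA
V_R = I·|Z_R| = 0.212 × 15.6 = 3.30 V

3.30 V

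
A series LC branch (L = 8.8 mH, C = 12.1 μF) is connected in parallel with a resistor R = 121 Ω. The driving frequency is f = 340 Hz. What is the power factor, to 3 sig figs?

0.162

ω = 2πf = 2136 rad/s
X_L = ωL = 18.8 Ω
X_C = 1/(ωC) = 38.7 Ω
Branch 1: Z₁ = R = 121 Ω
Branch 2 (series LC): Z₂ = j(X_L − X_C) = −j19.9 Ω
Parallel: Z = Z₁Z₂/(Z₁+Z₂), |Z| = 19.6 Ω, ∠Z = -80.7°
cos φ = cos(-80.7°) = 0.162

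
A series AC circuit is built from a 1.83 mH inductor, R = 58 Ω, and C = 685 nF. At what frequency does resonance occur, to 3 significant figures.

4.50 kHz

ω₀ = 1/√(LC) = 1/√(0.00183 × 6.85e-07) = 28240 rad/s
f₀ = ω₀/(2π) = 4.50 kHz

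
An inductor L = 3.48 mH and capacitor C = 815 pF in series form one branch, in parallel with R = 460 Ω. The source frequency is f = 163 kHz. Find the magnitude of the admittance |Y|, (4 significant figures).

2.215 mS

ω = 2πf = 1.024e+06 rad/s
X_L = ωL = 3564 Ω
X_C = 1/(ωC) = 1198 Ω
Branch 1: Z₁ = R = 460.0 Ω
Branch 2 (series LC): Z₂ = j(X_L − X_C) = j2366 Ω
Parallel: Z = Z₁Z₂/(Z₁+Z₂), |Z| = 451.5 Ω, ∠Z = 11.00°
|Y| = 1/|Z| = 2.215 mS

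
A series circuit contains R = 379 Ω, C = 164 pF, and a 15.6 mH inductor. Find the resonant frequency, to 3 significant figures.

ω₀ = 1/√(LC) = 1/√(0.0156 × 1.64e-10) = 625200 rad/s
f₀ = ω₀/(2π) = 99.5 kHz

99.5 kHz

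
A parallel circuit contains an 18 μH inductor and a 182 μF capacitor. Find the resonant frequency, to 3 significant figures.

ω₀ = 1/√(LC) = 1/√(1.8e-05 × 0.000182) = 17470 rad/s
f₀ = ω₀/(2π) = 2.78 kHz

2.78 kHz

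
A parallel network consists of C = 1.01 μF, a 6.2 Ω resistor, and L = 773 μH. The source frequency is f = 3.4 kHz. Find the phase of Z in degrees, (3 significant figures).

13.6°

ω = 2πf = 21360 rad/s
X_L = ωL = 16.5 Ω
X_C = 1/(ωC) = 46.3 Ω
Parallel: admittances add. Y = 1/R + 1/(jωL) + jωC
Y = (0.161 − j0.0390) S
|Y| = 0.166 S → |Z| = 1/|Y| = 6.03 Ω, ∠Z = −∠Y = 13.6°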